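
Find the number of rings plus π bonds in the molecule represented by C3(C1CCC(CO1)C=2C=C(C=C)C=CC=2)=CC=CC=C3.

10

Molecular formula from the SMILES: C19H20O.
DoU = (2C + 2 + N − H − X)/2 = (2·19 + 2 + 0 − 20 − 0)/2 = 20/2 = 10.
(Structurally: 3 ring(s) + 7 π bond(s) = 10.)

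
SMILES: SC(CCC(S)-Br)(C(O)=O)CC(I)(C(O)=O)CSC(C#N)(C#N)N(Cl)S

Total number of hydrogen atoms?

14

Hydrogens are implicit in SMILES; fill each atom to its normal valence:
  7 × C: no H
  4 × C: 2 H each → 8
  3 × N: no H
  3 × S: 1 H each → 3
  2 × O: 1 H each → 2
  2 × O: no H
  1 × Br: no H
  1 × C: 1 H
  1 × Cl: no H
  1 × I: no H
  1 × S: no H
  Total hydrogens = 14.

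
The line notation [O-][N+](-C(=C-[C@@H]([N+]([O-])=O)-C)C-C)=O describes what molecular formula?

C6H10N2O4

Heavy atoms from the SMILES: 6 C, 2 N, 4 O.
Implicit hydrogens by atom environment:
  2 × C: 3 H each → 6
  2 × C: 1 H each → 2
  2 × N (charge +1): no H
  2 × O: no H
  2 × O (charge -1): no H
  1 × C: 2 H
  1 × C: no H
  Total hydrogens = 10.
Molecular formula: C6H10N2O4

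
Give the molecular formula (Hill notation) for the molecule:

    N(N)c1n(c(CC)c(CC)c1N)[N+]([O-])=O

Heavy atoms from the SMILES: 8 C, 5 N, 2 O.
Implicit hydrogens by atom environment:
  4 × C (aromatic): no H
  2 × C: 3 H each → 6
  2 × C: 2 H each → 4
  2 × N: 2 H each → 4
  1 × N: 1 H
  1 × N (aromatic): no H
  1 × N (charge +1): no H
  1 × O: no H
  1 × O (charge -1): no H
  Total hydrogens = 15.
Molecular formula: C8H15N5O2

C8H15N5O2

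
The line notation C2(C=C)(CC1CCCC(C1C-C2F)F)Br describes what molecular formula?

Heavy atoms from the SMILES: 1 Br, 12 C, 2 F.
Implicit hydrogens by atom environment:
  6 × C: 2 H each → 12
  5 × C: 1 H each → 5
  2 × F: no H
  1 × Br: no H
  1 × C: no H
  Total hydrogens = 17.
Molecular formula: C12H17BrF2

C12H17BrF2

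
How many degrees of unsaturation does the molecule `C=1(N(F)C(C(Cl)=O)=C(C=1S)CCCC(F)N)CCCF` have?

Molecular formula from the SMILES: C12H16ClF3N2OS.
DoU = (2C + 2 + N − H − X)/2 = (2·12 + 2 + 2 − 16 − 4)/2 = 8/2 = 4.
(Structurally: 1 ring(s) + 3 π bond(s) = 4.)

4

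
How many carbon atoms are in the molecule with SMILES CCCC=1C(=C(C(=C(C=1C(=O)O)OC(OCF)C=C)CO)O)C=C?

The symbol for carbon appears 17 times in the SMILES.

17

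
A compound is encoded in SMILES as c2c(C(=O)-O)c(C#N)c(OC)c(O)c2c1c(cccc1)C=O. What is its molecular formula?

Heavy atoms from the SMILES: 16 C, 1 N, 5 O.
Implicit hydrogens by atom environment:
  7 × C (aromatic): no H
  5 × C (aromatic): 1 H each → 5
  3 × O: no H
  2 × C: no H
  2 × O: 1 H each → 2
  1 × C: 3 H
  1 × C: 1 H
  1 × N: no H
  Total hydrogens = 11.
Molecular formula: C16H11NO5

C16H11NO5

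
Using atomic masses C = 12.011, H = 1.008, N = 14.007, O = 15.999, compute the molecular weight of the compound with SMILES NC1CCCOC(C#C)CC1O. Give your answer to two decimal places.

Molecular formula: C9H15NO2.
M = 9×12.011 + 15×1.008 + 1×14.007 + 2×15.999 = 169.22 g/mol.

169.22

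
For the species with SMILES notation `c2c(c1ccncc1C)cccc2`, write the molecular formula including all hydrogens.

Heavy atoms from the SMILES: 12 C, 1 N.
Implicit hydrogens by atom environment:
  8 × C (aromatic): 1 H each → 8
  3 × C (aromatic): no H
  1 × C: 3 H
  1 × N (aromatic): no H
  Total hydrogens = 11.
Molecular formula: C12H11N

C12H11N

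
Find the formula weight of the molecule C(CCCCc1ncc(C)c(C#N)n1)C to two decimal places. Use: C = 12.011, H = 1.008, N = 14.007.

203.29

Molecular formula: C12H17N3.
M = 12×12.011 + 17×1.008 + 3×14.007 = 203.29 g/mol.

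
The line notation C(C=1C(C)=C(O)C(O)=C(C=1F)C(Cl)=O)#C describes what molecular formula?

Heavy atoms from the SMILES: 10 C, 1 Cl, 1 F, 3 O.
Implicit hydrogens by atom environment:
  6 × C (aromatic): no H
  2 × C: no H
  2 × O: 1 H each → 2
  1 × C: 3 H
  1 × C: 1 H
  1 × Cl: no H
  1 × F: no H
  1 × O: no H
  Total hydrogens = 6.
Molecular formula: C10H6ClFO3

C10H6ClFO3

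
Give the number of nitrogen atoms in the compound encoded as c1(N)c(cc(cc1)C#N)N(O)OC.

3

The symbol for nitrogen appears 3 times in the SMILES.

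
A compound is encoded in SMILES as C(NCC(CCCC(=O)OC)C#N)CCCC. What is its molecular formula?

Heavy atoms from the SMILES: 13 C, 2 N, 2 O.
Implicit hydrogens by atom environment:
  8 × C: 2 H each → 16
  2 × C: 3 H each → 6
  2 × C: no H
  2 × O: no H
  1 × C: 1 H
  1 × N: 1 H
  1 × N: no H
  Total hydrogens = 24.
Molecular formula: C13H24N2O2

C13H24N2O2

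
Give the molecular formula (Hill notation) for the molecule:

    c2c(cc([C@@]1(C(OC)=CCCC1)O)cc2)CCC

Heavy atoms from the SMILES: 16 C, 2 O.
Implicit hydrogens by atom environment:
  5 × C: 2 H each → 10
  4 × C (aromatic): 1 H each → 4
  2 × C: 3 H each → 6
  2 × C: no H
  2 × C (aromatic): no H
  1 × C: 1 H
  1 × O: 1 H
  1 × O: no H
  Total hydrogens = 22.
Molecular formula: C16H22O2

C16H22O2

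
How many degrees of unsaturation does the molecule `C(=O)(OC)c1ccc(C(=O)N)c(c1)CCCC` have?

6

Molecular formula from the SMILES: C13H17NO3.
DoU = (2C + 2 + N − H − X)/2 = (2·13 + 2 + 1 − 17 − 0)/2 = 12/2 = 6.
(Structurally: 1 ring(s) + 5 π bond(s) = 6.)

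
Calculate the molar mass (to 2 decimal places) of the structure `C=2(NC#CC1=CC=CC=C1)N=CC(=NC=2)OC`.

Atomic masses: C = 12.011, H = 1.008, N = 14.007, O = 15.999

225.25

Molecular formula: C13H11N3O.
M = 13×12.011 + 11×1.008 + 3×14.007 + 1×15.999 = 225.25 g/mol.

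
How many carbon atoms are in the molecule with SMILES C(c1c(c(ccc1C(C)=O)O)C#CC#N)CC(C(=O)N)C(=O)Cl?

The symbol for carbon appears 16 times in the SMILES. Lowercase c denotes aromatic carbon and counts toward C.

16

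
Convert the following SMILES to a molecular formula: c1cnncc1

C4H4N2

Heavy atoms from the SMILES: 4 C, 2 N.
Implicit hydrogens by atom environment:
  4 × C (aromatic): 1 H each → 4
  2 × N (aromatic): no H
  Total hydrogens = 4.
Molecular formula: C4H4N2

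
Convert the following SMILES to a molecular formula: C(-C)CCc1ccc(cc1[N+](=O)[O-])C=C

Heavy atoms from the SMILES: 12 C, 1 N, 2 O.
Implicit hydrogens by atom environment:
  4 × C: 2 H each → 8
  3 × C (aromatic): 1 H each → 3
  3 × C (aromatic): no H
  1 × C: 3 H
  1 × C: 1 H
  1 × N (charge +1): no H
  1 × O: no H
  1 × O (charge -1): no H
  Total hydrogens = 15.
Molecular formula: C12H15NO2

C12H15NO2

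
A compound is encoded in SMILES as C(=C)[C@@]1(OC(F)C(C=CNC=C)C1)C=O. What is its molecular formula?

Heavy atoms from the SMILES: 11 C, 1 F, 1 N, 2 O.
Implicit hydrogens by atom environment:
  7 × C: 1 H each → 7
  3 × C: 2 H each → 6
  2 × O: no H
  1 × C: no H
  1 × F: no H
  1 × N: 1 H
  Total hydrogens = 14.
Molecular formula: C11H14FNO2

C11H14FNO2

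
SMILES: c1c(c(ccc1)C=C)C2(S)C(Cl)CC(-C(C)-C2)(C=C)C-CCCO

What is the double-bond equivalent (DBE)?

7

Molecular formula from the SMILES: C21H29ClOS.
DoU = (2C + 2 + N − H − X)/2 = (2·21 + 2 + 0 − 29 − 1)/2 = 14/2 = 7.
(Structurally: 2 ring(s) + 5 π bond(s) = 7.)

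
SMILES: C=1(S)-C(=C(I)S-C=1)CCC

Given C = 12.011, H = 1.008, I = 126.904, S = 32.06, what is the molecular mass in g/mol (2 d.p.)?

284.17

Molecular formula: C7H9IS2.
M = 7×12.011 + 9×1.008 + 1×126.904 + 2×32.06 = 284.17 g/mol.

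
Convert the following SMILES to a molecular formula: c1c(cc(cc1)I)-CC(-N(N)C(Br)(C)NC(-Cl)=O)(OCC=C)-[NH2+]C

C15H22BrClIN4O2+

Heavy atoms from the SMILES: 1 Br, 15 C, 1 Cl, 1 I, 4 N, 2 O.
Implicit hydrogens by atom environment:
  4 × C (aromatic): 1 H each → 4
  3 × C: 2 H each → 6
  3 × C: no H
  2 × C: 3 H each → 6
  2 × C (aromatic): no H
  2 × O: no H
  1 × Br: no H
  1 × C: 1 H
  1 × Cl: no H
  1 × I: no H
  1 × N (charge +1): 2 H
  1 × N: 2 H
  1 × N: 1 H
  1 × N: no H
  Total hydrogens = 22.
Net charge +1.
Molecular formula: C15H22BrClIN4O2+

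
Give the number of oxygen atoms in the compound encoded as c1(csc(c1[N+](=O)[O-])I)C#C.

The symbol for oxygen appears 2 times in the SMILES.

2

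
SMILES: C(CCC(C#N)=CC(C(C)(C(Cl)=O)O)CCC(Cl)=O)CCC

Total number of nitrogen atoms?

1

The symbol for nitrogen appears 1 time in the SMILES.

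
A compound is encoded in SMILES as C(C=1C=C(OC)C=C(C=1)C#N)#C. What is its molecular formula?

Heavy atoms from the SMILES: 10 C, 1 N, 1 O.
Implicit hydrogens by atom environment:
  3 × C (aromatic): 1 H each → 3
  3 × C (aromatic): no H
  2 × C: no H
  1 × C: 3 H
  1 × C: 1 H
  1 × N: no H
  1 × O: no H
  Total hydrogens = 7.
Molecular formula: C10H7NO

C10H7NO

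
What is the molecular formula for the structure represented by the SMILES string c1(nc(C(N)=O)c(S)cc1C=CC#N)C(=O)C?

Heavy atoms from the SMILES: 11 C, 3 N, 2 O, 1 S.
Implicit hydrogens by atom environment:
  4 × C (aromatic): no H
  3 × C: no H
  2 × C: 1 H each → 2
  2 × O: no H
  1 × C: 3 H
  1 × C (aromatic): 1 H
  1 × N: 2 H
  1 × N (aromatic): no H
  1 × N: no H
  1 × S: 1 H
  Total hydrogens = 9.
Molecular formula: C11H9N3O2S

C11H9N3O2S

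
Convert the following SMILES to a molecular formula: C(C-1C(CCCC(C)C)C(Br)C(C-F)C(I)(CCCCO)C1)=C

Heavy atoms from the SMILES: 1 Br, 19 C, 1 F, 1 I, 1 O.
Implicit hydrogens by atom environment:
  10 × C: 2 H each → 20
  6 × C: 1 H each → 6
  2 × C: 3 H each → 6
  1 × Br: no H
  1 × C: no H
  1 × F: no H
  1 × I: no H
  1 × O: 1 H
  Total hydrogens = 33.
Molecular formula: C19H33BrFIO

C19H33BrFIO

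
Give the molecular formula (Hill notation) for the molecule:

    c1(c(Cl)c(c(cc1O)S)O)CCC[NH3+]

C9H13ClNO2S+

Heavy atoms from the SMILES: 9 C, 1 Cl, 1 N, 2 O, 1 S.
Implicit hydrogens by atom environment:
  5 × C (aromatic): no H
  3 × C: 2 H each → 6
  2 × O: 1 H each → 2
  1 × C (aromatic): 1 H
  1 × Cl: no H
  1 × N (charge +1): 3 H
  1 × S: 1 H
  Total hydrogens = 13.
Net charge +1.
Molecular formula: C9H13ClNO2S+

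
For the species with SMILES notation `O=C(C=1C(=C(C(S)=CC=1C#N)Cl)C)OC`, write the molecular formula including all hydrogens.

Heavy atoms from the SMILES: 10 C, 1 Cl, 1 N, 2 O, 1 S.
Implicit hydrogens by atom environment:
  5 × C (aromatic): no H
  2 × C: 3 H each → 6
  2 × C: no H
  2 × O: no H
  1 × C (aromatic): 1 H
  1 × Cl: no H
  1 × N: no H
  1 × S: 1 H
  Total hydrogens = 8.
Molecular formula: C10H8ClNO2S

C10H8ClNO2S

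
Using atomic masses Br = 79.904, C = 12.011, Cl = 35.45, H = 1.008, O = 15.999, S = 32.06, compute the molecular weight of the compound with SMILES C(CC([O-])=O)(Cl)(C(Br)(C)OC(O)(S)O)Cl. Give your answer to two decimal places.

342.99

Molecular formula: C6H8BrCl2O5S-.
M = 1×79.904 + 6×12.011 + 2×35.45 + 8×1.008 + 5×15.999 + 1×32.06 = 342.99 g/mol.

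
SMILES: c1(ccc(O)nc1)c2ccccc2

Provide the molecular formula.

C11H9NO

Heavy atoms from the SMILES: 11 C, 1 N, 1 O.
Implicit hydrogens by atom environment:
  8 × C (aromatic): 1 H each → 8
  3 × C (aromatic): no H
  1 × N (aromatic): no H
  1 × O: 1 H
  Total hydrogens = 9.
Molecular formula: C11H9NO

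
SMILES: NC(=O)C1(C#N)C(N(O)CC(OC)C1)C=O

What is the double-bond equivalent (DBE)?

Molecular formula from the SMILES: C9H13N3O4.
DoU = (2C + 2 + N − H − X)/2 = (2·9 + 2 + 3 − 13 − 0)/2 = 10/2 = 5.
(Structurally: 1 ring(s) + 4 π bond(s) = 5.)

5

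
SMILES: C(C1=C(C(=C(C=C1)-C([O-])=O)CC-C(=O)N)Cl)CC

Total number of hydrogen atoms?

Hydrogens are implicit in SMILES; fill each atom to its normal valence:
  4 × C: 2 H each → 8
  4 × C (aromatic): no H
  2 × C (aromatic): 1 H each → 2
  2 × C: no H
  2 × O: no H
  1 × C: 3 H
  1 × Cl: no H
  1 × N: 2 H
  1 × O (charge -1): no H
  Total hydrogens = 15.

15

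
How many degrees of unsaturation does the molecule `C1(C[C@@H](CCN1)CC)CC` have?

Molecular formula from the SMILES: C9H19N.
DoU = (2C + 2 + N − H − X)/2 = (2·9 + 2 + 1 − 19 − 0)/2 = 2/2 = 1.
(Structurally: 1 ring(s) + 0 π bond(s) = 1.)

1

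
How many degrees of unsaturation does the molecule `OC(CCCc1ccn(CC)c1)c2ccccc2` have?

Molecular formula from the SMILES: C16H21NO.
DoU = (2C + 2 + N − H − X)/2 = (2·16 + 2 + 1 − 21 − 0)/2 = 14/2 = 7.
(Structurally: 2 ring(s) + 5 π bond(s) = 7.)

7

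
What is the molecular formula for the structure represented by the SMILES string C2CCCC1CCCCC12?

Heavy atoms from the SMILES: 10 C.
Implicit hydrogens by atom environment:
  8 × C: 2 H each → 16
  2 × C: 1 H each → 2
  Total hydrogens = 18.
Molecular formula: C10H18

C10H18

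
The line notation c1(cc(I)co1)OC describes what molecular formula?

Heavy atoms from the SMILES: 5 C, 1 I, 2 O.
Implicit hydrogens by atom environment:
  2 × C (aromatic): 1 H each → 2
  2 × C (aromatic): no H
  1 × C: 3 H
  1 × I: no H
  1 × O (aromatic): no H
  1 × O: no H
  Total hydrogens = 5.
Molecular formula: C5H5IO2

C5H5IO2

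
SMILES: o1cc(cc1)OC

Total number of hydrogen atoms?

6

Hydrogens are implicit in SMILES; fill each atom to its normal valence:
  3 × C (aromatic): 1 H each → 3
  1 × C: 3 H
  1 × C (aromatic): no H
  1 × O (aromatic): no H
  1 × O: no H
  Total hydrogens = 6.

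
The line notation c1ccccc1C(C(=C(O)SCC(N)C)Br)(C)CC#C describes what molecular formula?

C16H20BrNOS

Heavy atoms from the SMILES: 1 Br, 16 C, 1 N, 1 O, 1 S.
Implicit hydrogens by atom environment:
  5 × C (aromatic): 1 H each → 5
  4 × C: no H
  2 × C: 3 H each → 6
  2 × C: 2 H each → 4
  2 × C: 1 H each → 2
  1 × Br: no H
  1 × C (aromatic): no H
  1 × N: 2 H
  1 × O: 1 H
  1 × S: no H
  Total hydrogens = 20.
Molecular formula: C16H20BrNOS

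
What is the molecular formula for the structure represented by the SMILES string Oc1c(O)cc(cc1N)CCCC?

C10H15NO2

Heavy atoms from the SMILES: 10 C, 1 N, 2 O.
Implicit hydrogens by atom environment:
  4 × C (aromatic): no H
  3 × C: 2 H each → 6
  2 × C (aromatic): 1 H each → 2
  2 × O: 1 H each → 2
  1 × C: 3 H
  1 × N: 2 H
  Total hydrogens = 15.
Molecular formula: C10H15NO2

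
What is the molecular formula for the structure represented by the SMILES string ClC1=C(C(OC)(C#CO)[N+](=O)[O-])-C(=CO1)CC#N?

Heavy atoms from the SMILES: 10 C, 1 Cl, 2 N, 5 O.
Implicit hydrogens by atom environment:
  4 × C: no H
  3 × C (aromatic): no H
  2 × O: no H
  1 × C: 3 H
  1 × C: 2 H
  1 × C (aromatic): 1 H
  1 × Cl: no H
  1 × N (charge +1): no H
  1 × N: no H
  1 × O: 1 H
  1 × O (aromatic): no H
  1 × O (charge -1): no H
  Total hydrogens = 7.
Molecular formula: C10H7ClN2O5

C10H7ClN2O5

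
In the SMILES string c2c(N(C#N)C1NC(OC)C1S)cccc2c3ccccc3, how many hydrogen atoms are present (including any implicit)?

Hydrogens are implicit in SMILES; fill each atom to its normal valence:
  9 × C (aromatic): 1 H each → 9
  3 × C: 1 H each → 3
  3 × C (aromatic): no H
  2 × N: no H
  1 × C: 3 H
  1 × C: no H
  1 × N: 1 H
  1 × O: no H
  1 × S: 1 H
  Total hydrogens = 17.

17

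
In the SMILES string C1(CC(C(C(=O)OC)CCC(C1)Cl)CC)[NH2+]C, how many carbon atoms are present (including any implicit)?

13

The symbol for carbon appears 13 times in the SMILES. (Cl is a single chlorine, not C + l.)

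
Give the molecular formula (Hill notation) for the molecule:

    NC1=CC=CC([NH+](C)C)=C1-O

Heavy atoms from the SMILES: 8 C, 2 N, 1 O.
Implicit hydrogens by atom environment:
  3 × C (aromatic): 1 H each → 3
  3 × C (aromatic): no H
  2 × C: 3 H each → 6
  1 × N: 2 H
  1 × N (charge +1): 1 H
  1 × O: 1 H
  Total hydrogens = 13.
Net charge +1.
Molecular formula: C8H13N2O+

C8H13N2O+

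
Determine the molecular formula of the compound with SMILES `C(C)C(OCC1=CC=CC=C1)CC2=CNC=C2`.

Heavy atoms from the SMILES: 15 C, 1 N, 1 O.
Implicit hydrogens by atom environment:
  8 × C (aromatic): 1 H each → 8
  3 × C: 2 H each → 6
  2 × C (aromatic): no H
  1 × C: 3 H
  1 × C: 1 H
  1 × N (aromatic): 1 H
  1 × O: no H
  Total hydrogens = 19.
Molecular formula: C15H19NO

C15H19NO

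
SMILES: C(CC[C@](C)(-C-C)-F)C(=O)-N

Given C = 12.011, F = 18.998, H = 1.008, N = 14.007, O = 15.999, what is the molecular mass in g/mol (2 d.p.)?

161.22

Molecular formula: C8H16FNO.
M = 8×12.011 + 1×18.998 + 16×1.008 + 1×14.007 + 1×15.999 = 161.22 g/mol.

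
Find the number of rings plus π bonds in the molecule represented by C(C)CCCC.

Molecular formula from the SMILES: C6H14.
DoU = (2C + 2 + N − H − X)/2 = (2·6 + 2 + 0 − 14 − 0)/2 = 0/2 = 0.
(Structurally: 0 ring(s) + 0 π bond(s) = 0.)

0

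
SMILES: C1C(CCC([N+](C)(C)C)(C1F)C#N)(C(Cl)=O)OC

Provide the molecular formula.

C12H19ClFN2O2+

Heavy atoms from the SMILES: 12 C, 1 Cl, 1 F, 2 N, 2 O.
Implicit hydrogens by atom environment:
  4 × C: 3 H each → 12
  4 × C: no H
  3 × C: 2 H each → 6
  2 × O: no H
  1 × C: 1 H
  1 × Cl: no H
  1 × F: no H
  1 × N: no H
  1 × N (charge +1): no H
  Total hydrogens = 19.
Net charge +1.
Molecular formula: C12H19ClFN2O2+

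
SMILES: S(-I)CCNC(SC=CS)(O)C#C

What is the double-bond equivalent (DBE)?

3

Molecular formula from the SMILES: C7H10INOS3.
DoU = (2C + 2 + N − H − X)/2 = (2·7 + 2 + 1 − 10 − 1)/2 = 6/2 = 3.
(Structurally: 0 ring(s) + 3 π bond(s) = 3.)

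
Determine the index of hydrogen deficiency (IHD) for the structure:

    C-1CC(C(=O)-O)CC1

Molecular formula from the SMILES: C6H10O2.
DoU = (2C + 2 + N − H − X)/2 = (2·6 + 2 + 0 − 10 − 0)/2 = 4/2 = 2.
(Structurally: 1 ring(s) + 1 π bond(s) = 2.)

2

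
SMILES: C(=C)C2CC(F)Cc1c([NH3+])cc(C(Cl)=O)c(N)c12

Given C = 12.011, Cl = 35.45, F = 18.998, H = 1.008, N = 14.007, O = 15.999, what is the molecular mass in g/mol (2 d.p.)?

269.72

Molecular formula: C13H15ClFN2O+.
M = 13×12.011 + 1×35.45 + 1×18.998 + 15×1.008 + 2×14.007 + 1×15.999 = 269.72 g/mol.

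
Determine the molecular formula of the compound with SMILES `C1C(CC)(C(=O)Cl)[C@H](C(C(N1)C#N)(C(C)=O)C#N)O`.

C12H14ClN3O3

Heavy atoms from the SMILES: 12 C, 1 Cl, 3 N, 3 O.
Implicit hydrogens by atom environment:
  6 × C: no H
  2 × C: 3 H each → 6
  2 × C: 2 H each → 4
  2 × C: 1 H each → 2
  2 × N: no H
  2 × O: no H
  1 × Cl: no H
  1 × N: 1 H
  1 × O: 1 H
  Total hydrogens = 14.
Molecular formula: C12H14ClN3O3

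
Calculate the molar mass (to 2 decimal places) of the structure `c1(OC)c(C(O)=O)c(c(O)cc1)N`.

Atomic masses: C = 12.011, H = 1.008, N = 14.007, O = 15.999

183.16

Molecular formula: C8H9NO4.
M = 8×12.011 + 9×1.008 + 1×14.007 + 4×15.999 = 183.16 g/mol.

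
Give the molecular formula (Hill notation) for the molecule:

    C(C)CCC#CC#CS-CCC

Heavy atoms from the SMILES: 11 C, 1 S.
Implicit hydrogens by atom environment:
  5 × C: 2 H each → 10
  4 × C: no H
  2 × C: 3 H each → 6
  1 × S: no H
  Total hydrogens = 16.
Molecular formula: C11H16S

C11H16S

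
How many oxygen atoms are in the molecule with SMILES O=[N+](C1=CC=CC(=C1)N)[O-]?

The symbol for oxygen appears 2 times in the SMILES.

2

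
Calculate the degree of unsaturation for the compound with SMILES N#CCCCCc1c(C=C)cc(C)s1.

Molecular formula from the SMILES: C12H15NS.
DoU = (2C + 2 + N − H − X)/2 = (2·12 + 2 + 1 − 15 − 0)/2 = 12/2 = 6.
(Structurally: 1 ring(s) + 5 π bond(s) = 6.)

6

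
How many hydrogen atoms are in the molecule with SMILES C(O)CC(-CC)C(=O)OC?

14

Hydrogens are implicit in SMILES; fill each atom to its normal valence:
  3 × C: 2 H each → 6
  2 × C: 3 H each → 6
  2 × O: no H
  1 × C: 1 H
  1 × C: no H
  1 × O: 1 H
  Total hydrogens = 14.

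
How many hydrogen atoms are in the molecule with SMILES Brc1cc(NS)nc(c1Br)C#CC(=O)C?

Hydrogens are implicit in SMILES; fill each atom to its normal valence:
  4 × C (aromatic): no H
  3 × C: no H
  2 × Br: no H
  1 × C: 3 H
  1 × C (aromatic): 1 H
  1 × N: 1 H
  1 × N (aromatic): no H
  1 × O: no H
  1 × S: 1 H
  Total hydrogens = 6.

6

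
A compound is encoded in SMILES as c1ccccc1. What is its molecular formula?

C6H6

Heavy atoms from the SMILES: 6 C.
Implicit hydrogens by atom environment:
  6 × C (aromatic): 1 H each → 6
  Total hydrogens = 6.
Molecular formula: C6H6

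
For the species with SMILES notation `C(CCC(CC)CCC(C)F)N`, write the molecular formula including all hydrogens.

C10H22FN

Heavy atoms from the SMILES: 10 C, 1 F, 1 N.
Implicit hydrogens by atom environment:
  6 × C: 2 H each → 12
  2 × C: 3 H each → 6
  2 × C: 1 H each → 2
  1 × F: no H
  1 × N: 2 H
  Total hydrogens = 22.
Molecular formula: C10H22FN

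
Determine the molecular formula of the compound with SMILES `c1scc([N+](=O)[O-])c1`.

C4H3NO2S

Heavy atoms from the SMILES: 4 C, 1 N, 2 O, 1 S.
Implicit hydrogens by atom environment:
  3 × C (aromatic): 1 H each → 3
  1 × C (aromatic): no H
  1 × N (charge +1): no H
  1 × O: no H
  1 × O (charge -1): no H
  1 × S (aromatic): no H
  Total hydrogens = 3.
Molecular formula: C4H3NO2S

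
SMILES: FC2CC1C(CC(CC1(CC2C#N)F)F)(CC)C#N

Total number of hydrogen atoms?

17

Hydrogens are implicit in SMILES; fill each atom to its normal valence:
  5 × C: 2 H each → 10
  4 × C: 1 H each → 4
  4 × C: no H
  3 × F: no H
  2 × N: no H
  1 × C: 3 H
  Total hydrogens = 17.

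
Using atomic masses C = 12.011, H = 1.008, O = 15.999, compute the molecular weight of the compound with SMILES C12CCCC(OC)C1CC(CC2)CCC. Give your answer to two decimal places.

210.36

Molecular formula: C14H26O.
M = 14×12.011 + 26×1.008 + 1×15.999 = 210.36 g/mol.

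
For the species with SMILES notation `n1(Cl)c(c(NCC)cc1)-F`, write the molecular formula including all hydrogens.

C6H8ClFN2

Heavy atoms from the SMILES: 6 C, 1 Cl, 1 F, 2 N.
Implicit hydrogens by atom environment:
  2 × C (aromatic): 1 H each → 2
  2 × C (aromatic): no H
  1 × C: 3 H
  1 × C: 2 H
  1 × Cl: no H
  1 × F: no H
  1 × N: 1 H
  1 × N (aromatic): no H
  Total hydrogens = 8.
Molecular formula: C6H8ClFN2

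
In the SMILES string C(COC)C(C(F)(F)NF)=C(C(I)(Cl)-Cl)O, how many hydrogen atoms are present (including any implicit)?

Hydrogens are implicit in SMILES; fill each atom to its normal valence:
  4 × C: no H
  3 × F: no H
  2 × C: 2 H each → 4
  2 × Cl: no H
  1 × C: 3 H
  1 × I: no H
  1 × N: 1 H
  1 × O: 1 H
  1 × O: no H
  Total hydrogens = 9.

9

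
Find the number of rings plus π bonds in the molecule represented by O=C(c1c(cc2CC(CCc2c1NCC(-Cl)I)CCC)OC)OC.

6

Molecular formula from the SMILES: C18H25ClINO3.
DoU = (2C + 2 + N − H − X)/2 = (2·18 + 2 + 1 − 25 − 2)/2 = 12/2 = 6.
(Structurally: 2 ring(s) + 4 π bond(s) = 6.)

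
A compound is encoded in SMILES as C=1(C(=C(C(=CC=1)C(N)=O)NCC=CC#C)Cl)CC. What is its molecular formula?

C14H15ClN2O

Heavy atoms from the SMILES: 14 C, 1 Cl, 2 N, 1 O.
Implicit hydrogens by atom environment:
  4 × C (aromatic): no H
  3 × C: 1 H each → 3
  2 × C: 2 H each → 4
  2 × C (aromatic): 1 H each → 2
  2 × C: no H
  1 × C: 3 H
  1 × Cl: no H
  1 × N: 2 H
  1 × N: 1 H
  1 × O: no H
  Total hydrogens = 15.
Molecular formula: C14H15ClN2O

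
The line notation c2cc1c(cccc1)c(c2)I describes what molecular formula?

C10H7I

Heavy atoms from the SMILES: 10 C, 1 I.
Implicit hydrogens by atom environment:
  7 × C (aromatic): 1 H each → 7
  3 × C (aromatic): no H
  1 × I: no H
  Total hydrogens = 7.
Molecular formula: C10H7I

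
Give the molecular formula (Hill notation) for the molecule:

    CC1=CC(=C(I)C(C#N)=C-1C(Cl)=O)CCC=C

Heavy atoms from the SMILES: 13 C, 1 Cl, 1 I, 1 N, 1 O.
Implicit hydrogens by atom environment:
  5 × C (aromatic): no H
  3 × C: 2 H each → 6
  2 × C: no H
  1 × C: 3 H
  1 × C (aromatic): 1 H
  1 × C: 1 H
  1 × Cl: no H
  1 × I: no H
  1 × N: no H
  1 × O: no H
  Total hydrogens = 11.
Molecular formula: C13H11ClINO

C13H11ClINO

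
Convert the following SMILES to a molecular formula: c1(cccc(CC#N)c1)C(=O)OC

Heavy atoms from the SMILES: 10 C, 1 N, 2 O.
Implicit hydrogens by atom environment:
  4 × C (aromatic): 1 H each → 4
  2 × C (aromatic): no H
  2 × C: no H
  2 × O: no H
  1 × C: 3 H
  1 × C: 2 H
  1 × N: no H
  Total hydrogens = 9.
Molecular formula: C10H9NO2

C10H9NO2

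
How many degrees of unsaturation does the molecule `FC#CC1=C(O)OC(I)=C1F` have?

5

Molecular formula from the SMILES: C6HF2IO2.
DoU = (2C + 2 + N − H − X)/2 = (2·6 + 2 + 0 − 1 − 3)/2 = 10/2 = 5.
(Structurally: 1 ring(s) + 4 π bond(s) = 5.)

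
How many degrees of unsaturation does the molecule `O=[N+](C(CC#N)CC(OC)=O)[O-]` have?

4

Molecular formula from the SMILES: C6H8N2O4.
DoU = (2C + 2 + N − H − X)/2 = (2·6 + 2 + 2 − 8 − 0)/2 = 8/2 = 4.
(Structurally: 0 ring(s) + 4 π bond(s) = 4.)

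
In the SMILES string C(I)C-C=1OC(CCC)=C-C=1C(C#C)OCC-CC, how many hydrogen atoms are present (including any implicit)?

Hydrogens are implicit in SMILES; fill each atom to its normal valence:
  7 × C: 2 H each → 14
  3 × C (aromatic): no H
  2 × C: 3 H each → 6
  2 × C: 1 H each → 2
  1 × C (aromatic): 1 H
  1 × C: no H
  1 × I: no H
  1 × O (aromatic): no H
  1 × O: no H
  Total hydrogens = 23.

23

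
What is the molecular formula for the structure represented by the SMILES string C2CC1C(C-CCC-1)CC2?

C10H18

Heavy atoms from the SMILES: 10 C.
Implicit hydrogens by atom environment:
  8 × C: 2 H each → 16
  2 × C: 1 H each → 2
  Total hydrogens = 18.
Molecular formula: C10H18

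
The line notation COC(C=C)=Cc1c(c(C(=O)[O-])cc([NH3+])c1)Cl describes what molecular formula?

Heavy atoms from the SMILES: 12 C, 1 Cl, 1 N, 3 O.
Implicit hydrogens by atom environment:
  4 × C (aromatic): no H
  2 × C (aromatic): 1 H each → 2
  2 × C: 1 H each → 2
  2 × C: no H
  2 × O: no H
  1 × C: 3 H
  1 × C: 2 H
  1 × Cl: no H
  1 × N (charge +1): 3 H
  1 × O (charge -1): no H
  Total hydrogens = 12.
Molecular formula: C12H12ClNO3

C12H12ClNO3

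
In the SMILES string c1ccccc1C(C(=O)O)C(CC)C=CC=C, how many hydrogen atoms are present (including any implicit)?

18

Hydrogens are implicit in SMILES; fill each atom to its normal valence:
  5 × C: 1 H each → 5
  5 × C (aromatic): 1 H each → 5
  2 × C: 2 H each → 4
  1 × C: 3 H
  1 × C (aromatic): no H
  1 × C: no H
  1 × O: 1 H
  1 × O: no H
  Total hydrogens = 18.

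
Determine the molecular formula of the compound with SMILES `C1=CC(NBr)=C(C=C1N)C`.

C7H9BrN2

Heavy atoms from the SMILES: 1 Br, 7 C, 2 N.
Implicit hydrogens by atom environment:
  3 × C (aromatic): 1 H each → 3
  3 × C (aromatic): no H
  1 × Br: no H
  1 × C: 3 H
  1 × N: 2 H
  1 × N: 1 H
  Total hydrogens = 9.
Molecular formula: C7H9BrN2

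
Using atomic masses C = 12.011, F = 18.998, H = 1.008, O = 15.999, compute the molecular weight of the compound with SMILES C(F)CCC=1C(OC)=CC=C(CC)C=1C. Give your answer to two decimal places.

210.29

Molecular formula: C13H19FO.
M = 13×12.011 + 1×18.998 + 19×1.008 + 1×15.999 = 210.29 g/mol.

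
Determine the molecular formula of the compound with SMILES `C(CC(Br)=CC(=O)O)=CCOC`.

C8H11BrO3

Heavy atoms from the SMILES: 1 Br, 8 C, 3 O.
Implicit hydrogens by atom environment:
  3 × C: 1 H each → 3
  2 × C: 2 H each → 4
  2 × C: no H
  2 × O: no H
  1 × Br: no H
  1 × C: 3 H
  1 × O: 1 H
  Total hydrogens = 11.
Molecular formula: C8H11BrO3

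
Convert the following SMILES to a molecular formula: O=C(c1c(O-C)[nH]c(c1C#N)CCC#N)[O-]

Heavy atoms from the SMILES: 10 C, 3 N, 3 O.
Implicit hydrogens by atom environment:
  4 × C (aromatic): no H
  3 × C: no H
  2 × C: 2 H each → 4
  2 × N: no H
  2 × O: no H
  1 × C: 3 H
  1 × N (aromatic): 1 H
  1 × O (charge -1): no H
  Total hydrogens = 8.
Net charge -1.
Molecular formula: C10H8N3O3-

C10H8N3O3-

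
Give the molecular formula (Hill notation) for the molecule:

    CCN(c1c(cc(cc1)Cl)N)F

Heavy atoms from the SMILES: 8 C, 1 Cl, 1 F, 2 N.
Implicit hydrogens by atom environment:
  3 × C (aromatic): 1 H each → 3
  3 × C (aromatic): no H
  1 × C: 3 H
  1 × C: 2 H
  1 × Cl: no H
  1 × F: no H
  1 × N: 2 H
  1 × N: no H
  Total hydrogens = 10.
Molecular formula: C8H10ClFN2

C8H10ClFN2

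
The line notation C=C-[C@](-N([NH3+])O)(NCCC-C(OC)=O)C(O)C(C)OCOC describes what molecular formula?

C13H28N3O6+

Heavy atoms from the SMILES: 13 C, 3 N, 6 O.
Implicit hydrogens by atom environment:
  5 × C: 2 H each → 10
  4 × O: no H
  3 × C: 3 H each → 9
  3 × C: 1 H each → 3
  2 × C: no H
  2 × O: 1 H each → 2
  1 × N (charge +1): 3 H
  1 × N: 1 H
  1 × N: no H
  Total hydrogens = 28.
Net charge +1.
Molecular formula: C13H28N3O6+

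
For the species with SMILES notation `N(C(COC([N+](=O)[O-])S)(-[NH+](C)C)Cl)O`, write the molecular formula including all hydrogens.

Heavy atoms from the SMILES: 5 C, 1 Cl, 3 N, 4 O, 1 S.
Implicit hydrogens by atom environment:
  2 × C: 3 H each → 6
  2 × O: no H
  1 × C: 2 H
  1 × C: 1 H
  1 × C: no H
  1 × Cl: no H
  1 × N: 1 H
  1 × N (charge +1): 1 H
  1 × N (charge +1): no H
  1 × O: 1 H
  1 × O (charge -1): no H
  1 × S: 1 H
  Total hydrogens = 13.
Net charge +1.
Molecular formula: C5H13ClN3O4S+

C5H13ClN3O4S+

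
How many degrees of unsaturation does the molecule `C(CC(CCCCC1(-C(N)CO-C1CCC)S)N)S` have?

Molecular formula from the SMILES: C14H30N2OS2.
DoU = (2C + 2 + N − H − X)/2 = (2·14 + 2 + 2 − 30 − 0)/2 = 2/2 = 1.
(Structurally: 1 ring(s) + 0 π bond(s) = 1.)

1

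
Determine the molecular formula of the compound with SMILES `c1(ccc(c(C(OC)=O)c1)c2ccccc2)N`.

C14H13NO2

Heavy atoms from the SMILES: 14 C, 1 N, 2 O.
Implicit hydrogens by atom environment:
  8 × C (aromatic): 1 H each → 8
  4 × C (aromatic): no H
  2 × O: no H
  1 × C: 3 H
  1 × C: no H
  1 × N: 2 H
  Total hydrogens = 13.
Molecular formula: C14H13NO2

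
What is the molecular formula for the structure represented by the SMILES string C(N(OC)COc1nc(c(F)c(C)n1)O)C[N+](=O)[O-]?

Heavy atoms from the SMILES: 9 C, 1 F, 4 N, 5 O.
Implicit hydrogens by atom environment:
  4 × C (aromatic): no H
  3 × C: 2 H each → 6
  3 × O: no H
  2 × C: 3 H each → 6
  2 × N (aromatic): no H
  1 × F: no H
  1 × N: no H
  1 × N (charge +1): no H
  1 × O: 1 H
  1 × O (charge -1): no H
  Total hydrogens = 13.
Molecular formula: C9H13FN4O5

C9H13FN4O5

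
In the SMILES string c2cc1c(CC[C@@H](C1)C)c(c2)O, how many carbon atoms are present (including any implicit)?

11

The symbol for carbon appears 11 times in the SMILES. Lowercase c denotes aromatic carbon and counts toward C.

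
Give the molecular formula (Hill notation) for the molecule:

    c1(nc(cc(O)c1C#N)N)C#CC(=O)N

C9H6N4O2

Heavy atoms from the SMILES: 9 C, 4 N, 2 O.
Implicit hydrogens by atom environment:
  4 × C (aromatic): no H
  4 × C: no H
  2 × N: 2 H each → 4
  1 × C (aromatic): 1 H
  1 × N (aromatic): no H
  1 × N: no H
  1 × O: 1 H
  1 × O: no H
  Total hydrogens = 6.
Molecular formula: C9H6N4O2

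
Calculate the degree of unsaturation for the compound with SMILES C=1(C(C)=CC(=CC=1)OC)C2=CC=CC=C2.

Molecular formula from the SMILES: C14H14O.
DoU = (2C + 2 + N − H − X)/2 = (2·14 + 2 + 0 − 14 − 0)/2 = 16/2 = 8.
(Structurally: 2 ring(s) + 6 π bond(s) = 8.)

8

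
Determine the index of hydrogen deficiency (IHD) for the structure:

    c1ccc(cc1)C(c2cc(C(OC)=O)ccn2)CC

9

Molecular formula from the SMILES: C16H17NO2.
DoU = (2C + 2 + N − H − X)/2 = (2·16 + 2 + 1 − 17 − 0)/2 = 18/2 = 9.
(Structurally: 2 ring(s) + 7 π bond(s) = 9.)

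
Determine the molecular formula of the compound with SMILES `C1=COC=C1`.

C4H4O

Heavy atoms from the SMILES: 4 C, 1 O.
Implicit hydrogens by atom environment:
  4 × C (aromatic): 1 H each → 4
  1 × O (aromatic): no H
  Total hydrogens = 4.
Molecular formula: C4H4O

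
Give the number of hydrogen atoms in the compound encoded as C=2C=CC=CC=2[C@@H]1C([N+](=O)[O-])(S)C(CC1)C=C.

Hydrogens are implicit in SMILES; fill each atom to its normal valence:
  5 × C (aromatic): 1 H each → 5
  3 × C: 2 H each → 6
  3 × C: 1 H each → 3
  1 × C: no H
  1 × C (aromatic): no H
  1 × N (charge +1): no H
  1 × O: no H
  1 × O (charge -1): no H
  1 × S: 1 H
  Total hydrogens = 15.

15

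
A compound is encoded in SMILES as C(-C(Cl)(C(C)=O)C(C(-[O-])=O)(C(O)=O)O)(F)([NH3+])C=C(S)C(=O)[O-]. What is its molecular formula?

C10H10ClFNO8S-

Heavy atoms from the SMILES: 10 C, 1 Cl, 1 F, 1 N, 8 O, 1 S.
Implicit hydrogens by atom environment:
  8 × C: no H
  4 × O: no H
  2 × O: 1 H each → 2
  2 × O (charge -1): no H
  1 × C: 3 H
  1 × C: 1 H
  1 × Cl: no H
  1 × F: no H
  1 × N (charge +1): 3 H
  1 × S: 1 H
  Total hydrogens = 10.
Net charge -1.
Molecular formula: C10H10ClFNO8S-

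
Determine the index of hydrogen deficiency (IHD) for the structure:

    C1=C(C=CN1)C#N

Molecular formula from the SMILES: C5H4N2.
DoU = (2C + 2 + N − H − X)/2 = (2·5 + 2 + 2 − 4 − 0)/2 = 10/2 = 5.
(Structurally: 1 ring(s) + 4 π bond(s) = 5.)

5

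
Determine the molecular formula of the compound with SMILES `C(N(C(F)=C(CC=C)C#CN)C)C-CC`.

Heavy atoms from the SMILES: 12 C, 1 F, 2 N.
Implicit hydrogens by atom environment:
  5 × C: 2 H each → 10
  4 × C: no H
  2 × C: 3 H each → 6
  1 × C: 1 H
  1 × F: no H
  1 × N: 2 H
  1 × N: no H
  Total hydrogens = 19.
Molecular formula: C12H19FN2

C12H19FN2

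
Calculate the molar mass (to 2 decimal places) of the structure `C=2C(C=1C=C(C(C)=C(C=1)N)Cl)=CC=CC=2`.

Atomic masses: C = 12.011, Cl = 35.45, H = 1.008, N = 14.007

Molecular formula: C13H12ClN.
M = 13×12.011 + 1×35.45 + 12×1.008 + 1×14.007 = 217.70 g/mol.

217.70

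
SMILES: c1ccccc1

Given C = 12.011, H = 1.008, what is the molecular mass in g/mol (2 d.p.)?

78.11

Molecular formula: C6H6.
M = 6×12.011 + 6×1.008 = 78.11 g/mol.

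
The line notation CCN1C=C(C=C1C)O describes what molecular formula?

C7H11NO

Heavy atoms from the SMILES: 7 C, 1 N, 1 O.
Implicit hydrogens by atom environment:
  2 × C: 3 H each → 6
  2 × C (aromatic): 1 H each → 2
  2 × C (aromatic): no H
  1 × C: 2 H
  1 × N (aromatic): no H
  1 × O: 1 H
  Total hydrogens = 11.
Molecular formula: C7H11NO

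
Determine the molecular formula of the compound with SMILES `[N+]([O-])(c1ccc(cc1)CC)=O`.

Heavy atoms from the SMILES: 8 C, 1 N, 2 O.
Implicit hydrogens by atom environment:
  4 × C (aromatic): 1 H each → 4
  2 × C (aromatic): no H
  1 × C: 3 H
  1 × C: 2 H
  1 × N (charge +1): no H
  1 × O: no H
  1 × O (charge -1): no H
  Total hydrogens = 9.
Molecular formula: C8H9NO2

C8H9NO2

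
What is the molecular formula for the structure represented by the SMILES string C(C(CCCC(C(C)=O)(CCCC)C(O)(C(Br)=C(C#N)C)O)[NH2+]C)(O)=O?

Heavy atoms from the SMILES: 1 Br, 18 C, 2 N, 5 O.
Implicit hydrogens by atom environment:
  7 × C: no H
  6 × C: 2 H each → 12
  4 × C: 3 H each → 12
  3 × O: 1 H each → 3
  2 × O: no H
  1 × Br: no H
  1 × C: 1 H
  1 × N (charge +1): 2 H
  1 × N: no H
  Total hydrogens = 30.
Net charge +1.
Molecular formula: C18H30BrN2O5+

C18H30BrN2O5+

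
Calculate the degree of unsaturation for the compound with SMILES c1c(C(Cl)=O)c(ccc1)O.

Molecular formula from the SMILES: C7H5ClO2.
DoU = (2C + 2 + N − H − X)/2 = (2·7 + 2 + 0 − 5 − 1)/2 = 10/2 = 5.
(Structurally: 1 ring(s) + 4 π bond(s) = 5.)

5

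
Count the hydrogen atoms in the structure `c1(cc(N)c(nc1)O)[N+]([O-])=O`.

5

Hydrogens are implicit in SMILES; fill each atom to its normal valence:
  3 × C (aromatic): no H
  2 × C (aromatic): 1 H each → 2
  1 × N: 2 H
  1 × N (aromatic): no H
  1 × N (charge +1): no H
  1 × O: 1 H
  1 × O: no H
  1 × O (charge -1): no H
  Total hydrogens = 5.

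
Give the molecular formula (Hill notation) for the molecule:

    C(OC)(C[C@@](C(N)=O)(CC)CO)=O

Heavy atoms from the SMILES: 8 C, 1 N, 4 O.
Implicit hydrogens by atom environment:
  3 × C: 2 H each → 6
  3 × C: no H
  3 × O: no H
  2 × C: 3 H each → 6
  1 × N: 2 H
  1 × O: 1 H
  Total hydrogens = 15.
Molecular formula: C8H15NO4

C8H15NO4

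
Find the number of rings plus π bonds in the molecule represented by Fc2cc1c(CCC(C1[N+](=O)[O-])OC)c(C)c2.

6

Molecular formula from the SMILES: C12H14FNO3.
DoU = (2C + 2 + N − H − X)/2 = (2·12 + 2 + 1 − 14 − 1)/2 = 12/2 = 6.
(Structurally: 2 ring(s) + 4 π bond(s) = 6.)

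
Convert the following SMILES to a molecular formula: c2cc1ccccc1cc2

Heavy atoms from the SMILES: 10 C.
Implicit hydrogens by atom environment:
  8 × C (aromatic): 1 H each → 8
  2 × C (aromatic): no H
  Total hydrogens = 8.
Molecular formula: C10H8

C10H8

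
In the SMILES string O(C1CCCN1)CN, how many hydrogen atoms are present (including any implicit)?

12

Hydrogens are implicit in SMILES; fill each atom to its normal valence:
  4 × C: 2 H each → 8
  1 × C: 1 H
  1 × N: 2 H
  1 × N: 1 H
  1 × O: no H
  Total hydrogens = 12.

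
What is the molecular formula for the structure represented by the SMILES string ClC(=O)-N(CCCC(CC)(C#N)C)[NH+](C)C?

C11H21ClN3O+

Heavy atoms from the SMILES: 11 C, 1 Cl, 3 N, 1 O.
Implicit hydrogens by atom environment:
  4 × C: 3 H each → 12
  4 × C: 2 H each → 8
  3 × C: no H
  2 × N: no H
  1 × Cl: no H
  1 × N (charge +1): 1 H
  1 × O: no H
  Total hydrogens = 21.
Net charge +1.
Molecular formula: C11H21ClN3O+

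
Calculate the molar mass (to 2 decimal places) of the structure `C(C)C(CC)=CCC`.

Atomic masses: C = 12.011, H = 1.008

112.22

Molecular formula: C8H16.
M = 8×12.011 + 16×1.008 = 112.22 g/mol.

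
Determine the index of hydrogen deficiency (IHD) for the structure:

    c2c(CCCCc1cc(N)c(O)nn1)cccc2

Molecular formula from the SMILES: C14H17N3O.
DoU = (2C + 2 + N − H − X)/2 = (2·14 + 2 + 3 − 17 − 0)/2 = 16/2 = 8.
(Structurally: 2 ring(s) + 6 π bond(s) = 8.)

8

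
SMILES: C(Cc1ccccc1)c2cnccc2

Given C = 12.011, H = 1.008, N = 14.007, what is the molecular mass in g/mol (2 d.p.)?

183.25

Molecular formula: C13H13N.
M = 13×12.011 + 13×1.008 + 1×14.007 = 183.25 g/mol.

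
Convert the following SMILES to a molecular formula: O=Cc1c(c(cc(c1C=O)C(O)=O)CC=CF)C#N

Heavy atoms from the SMILES: 13 C, 1 F, 1 N, 4 O.
Implicit hydrogens by atom environment:
  5 × C (aromatic): no H
  4 × C: 1 H each → 4
  3 × O: no H
  2 × C: no H
  1 × C: 2 H
  1 × C (aromatic): 1 H
  1 × F: no H
  1 × N: no H
  1 × O: 1 H
  Total hydrogens = 8.
Molecular formula: C13H8FNO4

C13H8FNO4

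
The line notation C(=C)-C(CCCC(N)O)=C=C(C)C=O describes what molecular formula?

Heavy atoms from the SMILES: 11 C, 1 N, 2 O.
Implicit hydrogens by atom environment:
  4 × C: 2 H each → 8
  3 × C: 1 H each → 3
  3 × C: no H
  1 × C: 3 H
  1 × N: 2 H
  1 × O: 1 H
  1 × O: no H
  Total hydrogens = 17.
Molecular formula: C11H17NO2

C11H17NO2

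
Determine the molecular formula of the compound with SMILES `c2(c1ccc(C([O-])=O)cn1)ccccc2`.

Heavy atoms from the SMILES: 12 C, 1 N, 2 O.
Implicit hydrogens by atom environment:
  8 × C (aromatic): 1 H each → 8
  3 × C (aromatic): no H
  1 × C: no H
  1 × N (aromatic): no H
  1 × O: no H
  1 × O (charge -1): no H
  Total hydrogens = 8.
Net charge -1.
Molecular formula: C12H8NO2-

C12H8NO2-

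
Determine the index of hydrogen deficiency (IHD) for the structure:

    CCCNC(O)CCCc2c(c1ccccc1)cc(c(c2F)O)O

Molecular formula from the SMILES: C19H24FNO3.
DoU = (2C + 2 + N − H − X)/2 = (2·19 + 2 + 1 − 24 − 1)/2 = 16/2 = 8.
(Structurally: 2 ring(s) + 6 π bond(s) = 8.)

8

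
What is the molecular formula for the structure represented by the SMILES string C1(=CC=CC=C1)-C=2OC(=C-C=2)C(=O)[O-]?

C11H7O3-

Heavy atoms from the SMILES: 11 C, 3 O.
Implicit hydrogens by atom environment:
  7 × C (aromatic): 1 H each → 7
  3 × C (aromatic): no H
  1 × C: no H
  1 × O (aromatic): no H
  1 × O: no H
  1 × O (charge -1): no H
  Total hydrogens = 7.
Net charge -1.
Molecular formula: C11H7O3-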